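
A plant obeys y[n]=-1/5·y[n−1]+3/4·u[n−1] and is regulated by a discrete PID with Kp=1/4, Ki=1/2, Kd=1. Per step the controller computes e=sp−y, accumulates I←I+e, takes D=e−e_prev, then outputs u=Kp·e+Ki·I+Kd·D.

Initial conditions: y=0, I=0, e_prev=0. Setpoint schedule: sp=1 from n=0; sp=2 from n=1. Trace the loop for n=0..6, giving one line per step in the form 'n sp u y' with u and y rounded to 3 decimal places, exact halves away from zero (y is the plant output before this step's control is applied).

0 1 1.750 0.000
1 2 0.703 1.313
2 2 3.193 0.265
3 2 -0.622 2.342
4 2 7.018 -0.935
5 2 -5.964 5.450
6 2 17.969 -5.563

(exact arithmetic carried between steps; '≈' marks a value shown rounded to 6 d.p. or computed from one; I and e_prev carry over from the previous line; the table rounds u and y to 3 d.p., halves away from zero)
n=0: y=0, sp=1, e=sp−y=1; I=1, D=e−e_prev=1; u=1/4·1+1/2·1+1·1=1.75; next y=-1/5·0+3/4·1.75=1.3125
n=1: y=1.3125, sp=2, e=sp−y=0.6875; I=1.6875, D=e−e_prev=-0.3125; u=1/4·0.6875+1/2·1.6875+1·(-0.3125)=0.703125; next y=-1/5·1.3125+3/4·0.703125≈0.264844
n=2: y≈0.264844, sp=2, e=sp−y≈1.735156; I≈3.422656, D=e−e_prev≈1.047656; u=1/4·1.735156+1/2·3.422656+1·1.047656≈3.192773; next y=-1/5·0.264844+3/4·3.192773≈2.341611
n=3: y≈2.341611, sp=2, e=sp−y≈-0.341611; I≈3.081045, D=e−e_prev≈-2.076768; u=1/4·(-0.341611)+1/2·3.081045+1·(-2.076768)≈-0.621648; next y=-1/5·2.341611+3/4·(-0.621648)≈-0.934558
n=4: y≈-0.934558, sp=2, e=sp−y≈2.934558; I≈6.015603, D=e−e_prev≈3.276170; u=1/4·2.934558+1/2·6.015603+1·3.276170≈7.017611; next y=-1/5·(-0.934558)+3/4·7.017611≈5.450120
n=5: y≈5.450120, sp=2, e=sp−y≈-3.450120; I≈2.565483, D=e−e_prev≈-6.384678; u=1/4·(-3.450120)+1/2·2.565483+1·(-6.384678)≈-5.964466; next y=-1/5·5.450120+3/4·(-5.964466)≈-5.563373
n=6: y≈-5.563373, sp=2, e=sp−y≈7.563373; I≈10.128857, D=e−e_prev≈11.013493; u=1/4·7.563373+1/2·10.128857+1·11.013493≈17.968765; next y=-1/5·(-5.563373)+3/4·17.968765≈14.589248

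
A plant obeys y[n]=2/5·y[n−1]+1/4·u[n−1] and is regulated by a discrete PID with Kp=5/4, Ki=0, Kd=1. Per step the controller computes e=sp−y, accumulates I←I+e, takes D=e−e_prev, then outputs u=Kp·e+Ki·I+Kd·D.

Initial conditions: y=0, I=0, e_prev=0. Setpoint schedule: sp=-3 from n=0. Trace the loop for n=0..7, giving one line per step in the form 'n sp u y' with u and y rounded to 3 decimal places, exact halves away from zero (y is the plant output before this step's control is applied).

0 -3 -6.750 0.000
1 -3 0.047 -1.688
2 -3 -3.945 -0.663
3 -3 -1.597 -1.252
4 -3 -2.977 -0.900
5 -3 -2.166 -1.104
6 -3 -2.642 -0.983
7 -3 -2.362 -1.054

(exact arithmetic carried between steps; '≈' marks a value shown rounded to 6 d.p. or computed from one; I and e_prev carry over from the previous line; the table rounds u and y to 3 d.p., halves away from zero)
n=0: y=0, sp=-3, e=sp−y=-3; I=-3, D=e−e_prev=-3; u=5/4·(-3)+0·(-3)+1·(-3)=-6.75; next y=2/5·0+1/4·(-6.75)=-1.6875
n=1: y=-1.6875, sp=-3, e=sp−y=-1.3125; I=-4.3125, D=e−e_prev=1.6875; u=5/4·(-1.3125)+0·(-4.3125)+1·1.6875=0.046875; next y=2/5·(-1.6875)+1/4·0.046875≈-0.663281
n=2: y≈-0.663281, sp=-3, e=sp−y≈-2.336719; I≈-6.649219, D=e−e_prev≈-1.024219; u=5/4·(-2.336719)+0·(-6.649219)+1·(-1.024219)≈-3.945117; next y=2/5·(-0.663281)+1/4·(-3.945117)≈-1.251592
n=3: y≈-1.251592, sp=-3, e=sp−y≈-1.748408; I≈-8.397627, D=e−e_prev≈0.588311; u=5/4·(-1.748408)+0·(-8.397627)+1·0.588311≈-1.597200; next y=2/5·(-1.251592)+1/4·(-1.597200)≈-0.899937
n=4: y≈-0.899937, sp=-3, e=sp−y≈-2.100063; I≈-10.497690, D=e−e_prev≈-0.351655; u=5/4·(-2.100063)+0·(-10.497690)+1·(-0.351655)≈-2.976734; next y=2/5·(-0.899937)+1/4·(-2.976734)≈-1.104158
n=5: y≈-1.104158, sp=-3, e=sp−y≈-1.895842; I≈-12.393532, D=e−e_prev≈0.204222; u=5/4·(-1.895842)+0·(-12.393532)+1·0.204222≈-2.165581; next y=2/5·(-1.104158)+1/4·(-2.165581)≈-0.983058
n=6: y≈-0.983058, sp=-3, e=sp−y≈-2.016942; I≈-14.410474, D=e−e_prev≈-0.121100; u=5/4·(-2.016942)+0·(-14.410474)+1·(-0.121100)≈-2.642277; next y=2/5·(-0.983058)+1/4·(-2.642277)≈-1.053793
n=7: y≈-1.053793, sp=-3, e=sp−y≈-1.946207; I≈-16.356681, D=e−e_prev≈0.070734; u=5/4·(-1.946207)+0·(-16.356681)+1·0.070734≈-2.362025; next y=2/5·(-1.053793)+1/4·(-2.362025)≈-1.012023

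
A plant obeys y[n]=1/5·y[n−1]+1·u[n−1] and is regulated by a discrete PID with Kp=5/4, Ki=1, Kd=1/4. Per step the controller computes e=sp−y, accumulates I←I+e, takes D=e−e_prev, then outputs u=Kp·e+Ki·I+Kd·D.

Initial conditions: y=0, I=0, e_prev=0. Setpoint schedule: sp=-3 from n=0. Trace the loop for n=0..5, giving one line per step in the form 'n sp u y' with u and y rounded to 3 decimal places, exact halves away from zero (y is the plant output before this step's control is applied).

0 -3 -7.500 0.000
1 -3 9.000 -7.500
2 -3 -25.875 7.500
3 -3 47.063 -24.375
4 -3 -105.938 42.188
5 -3 214.734 -97.500

(exact arithmetic carried between steps; '≈' marks a value shown rounded to 6 d.p. or computed from one; I and e_prev carry over from the previous line; the table rounds u and y to 3 d.p., halves away from zero)
n=0: y=0, sp=-3, e=sp−y=-3; I=-3, D=e−e_prev=-3; u=5/4·(-3)+1·(-3)+1/4·(-3)=-7.5; next y=1/5·0+1·(-7.5)=-7.5
n=1: y=-7.5, sp=-3, e=sp−y=4.5; I=1.5, D=e−e_prev=7.5; u=5/4·4.5+1·1.5+1/4·7.5=9; next y=1/5·(-7.5)+1·9=7.5
n=2: y=7.5, sp=-3, e=sp−y=-10.5; I=-9, D=e−e_prev=-15; u=5/4·(-10.5)+1·(-9)+1/4·(-15)=-25.875; next y=1/5·7.5+1·(-25.875)=-24.375
n=3: y=-24.375, sp=-3, e=sp−y=21.375; I=12.375, D=e−e_prev=31.875; u=5/4·21.375+1·12.375+1/4·31.875=47.0625; next y=1/5·(-24.375)+1·47.0625=42.1875
n=4: y=42.1875, sp=-3, e=sp−y=-45.1875; I=-32.8125, D=e−e_prev=-66.5625; u=5/4·(-45.1875)+1·(-32.8125)+1/4·(-66.5625)=-105.9375; next y=1/5·42.1875+1·(-105.9375)=-97.5
n=5: y=-97.5, sp=-3, e=sp−y=94.5; I=61.6875, D=e−e_prev=139.6875; u=5/4·94.5+1·61.6875+1/4·139.6875=214.734375; next y=1/5·(-97.5)+1·214.734375=195.234375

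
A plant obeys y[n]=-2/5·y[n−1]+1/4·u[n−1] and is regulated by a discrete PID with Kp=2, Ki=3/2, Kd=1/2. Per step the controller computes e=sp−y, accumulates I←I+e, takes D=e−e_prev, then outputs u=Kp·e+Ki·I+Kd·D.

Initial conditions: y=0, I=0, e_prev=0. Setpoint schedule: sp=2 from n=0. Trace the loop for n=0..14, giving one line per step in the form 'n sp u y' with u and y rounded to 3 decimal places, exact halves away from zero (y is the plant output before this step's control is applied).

0 2 8.000 0.000
1 2 2.000 2.000
2 2 12.200 -0.300
3 2 0.620 3.170
4 2 17.732 -1.113
5 2 -3.705 4.878
6 2 25.996 -2.877
7 2 -12.676 7.650
8 2 39.629 -6.229
9 2 -29.478 12.399
10 2 63.149 -12.329
11 2 -59.913 20.719
12 2 104.471 -23.266
13 2 -114.382 35.424
14 2 177.584 -42.765

(exact arithmetic carried between steps; '≈' marks a value shown rounded to 6 d.p. or computed from one; I and e_prev carry over from the previous line; the table rounds u and y to 3 d.p., halves away from zero)
n=0: y=0, sp=2, e=sp−y=2; I=2, D=e−e_prev=2; u=2·2+3/2·2+1/2·2=8; next y=-2/5·0+1/4·8=2
n=1: y=2, sp=2, e=sp−y=0; I=2, D=e−e_prev=-2; u=2·0+3/2·2+1/2·(-2)=2; next y=-2/5·2+1/4·2=-0.3
n=2: y=-0.3, sp=2, e=sp−y=2.3; I=4.3, D=e−e_prev=2.3; u=2·2.3+3/2·4.3+1/2·2.3=12.2; next y=-2/5·(-0.3)+1/4·12.2=3.17
n=3: y=3.17, sp=2, e=sp−y=-1.17; I=3.13, D=e−e_prev=-3.47; u=2·(-1.17)+3/2·3.13+1/2·(-3.47)=0.62; next y=-2/5·3.17+1/4·0.62=-1.113
n=4: y=-1.113, sp=2, e=sp−y=3.113; I=6.243, D=e−e_prev=4.283; u=2·3.113+3/2·6.243+1/2·4.283=17.732; next y=-2/5·(-1.113)+1/4·17.732=4.8782
n=5: y=4.8782, sp=2, e=sp−y=-2.8782; I=3.3648, D=e−e_prev=-5.9912; u=2·(-2.8782)+3/2·3.3648+1/2·(-5.9912)=-3.7048; next y=-2/5·4.8782+1/4·(-3.7048)=-2.87748
n=6: y=-2.87748, sp=2, e=sp−y=4.87748; I=8.24228, D=e−e_prev=7.75568; u=2·4.87748+3/2·8.24228+1/2·7.75568=25.99622; next y=-2/5·(-2.87748)+1/4·25.99622=7.650047
n=7: y=7.650047, sp=2, e=sp−y=-5.650047; I=2.592233, D=e−e_prev=-10.527527; u=2·(-5.650047)+3/2·2.592233+1/2·(-10.527527)=-12.675508; next y=-2/5·7.650047+1/4·(-12.675508)≈-6.228896
n=8: y≈-6.228896, sp=2, e=sp−y≈8.228896; I≈10.821129, D=e−e_prev≈13.878943; u=2·8.228896+3/2·10.821129+1/2·13.878943≈39.628956; next y=-2/5·(-6.228896)+1/4·39.628956≈12.398797
n=9: y≈12.398797, sp=2, e=sp−y≈-10.398797; I≈0.422331, D=e−e_prev≈-18.627693; u=2·(-10.398797)+3/2·0.422331+1/2·(-18.627693)≈-29.477944; next y=-2/5·12.398797+1/4·(-29.477944)≈-12.329005
n=10: y≈-12.329005, sp=2, e=sp−y≈14.329005; I≈14.751336, D=e−e_prev≈24.727802; u=2·14.329005+3/2·14.751336+1/2·24.727802≈63.148916; next y=-2/5·(-12.329005)+1/4·63.148916≈20.718831
n=11: y≈20.718831, sp=2, e=sp−y≈-18.718831; I≈-3.967495, D=e−e_prev≈-33.047836; u=2·(-18.718831)+3/2·(-3.967495)+1/2·(-33.047836)≈-59.912822; next y=-2/5·20.718831+1/4·(-59.912822)≈-23.265738
n=12: y≈-23.265738, sp=2, e=sp−y≈25.265738; I≈21.298243, D=e−e_prev≈43.984569; u=2·25.265738+3/2·21.298243+1/2·43.984569≈104.471125; next y=-2/5·(-23.265738)+1/4·104.471125≈35.424076
n=13: y≈35.424076, sp=2, e=sp−y≈-33.424076; I≈-12.125833, D=e−e_prev≈-58.689814; u=2·(-33.424076)+3/2·(-12.125833)+1/2·(-58.689814)≈-114.381809; next y=-2/5·35.424076+1/4·(-114.381809)≈-42.765083
n=14: y≈-42.765083, sp=2, e=sp−y≈44.765083; I≈32.639250, D=e−e_prev≈78.189159; u=2·44.765083+3/2·32.639250+1/2·78.189159≈177.583620; next y=-2/5·(-42.765083)+1/4·177.583620≈61.501938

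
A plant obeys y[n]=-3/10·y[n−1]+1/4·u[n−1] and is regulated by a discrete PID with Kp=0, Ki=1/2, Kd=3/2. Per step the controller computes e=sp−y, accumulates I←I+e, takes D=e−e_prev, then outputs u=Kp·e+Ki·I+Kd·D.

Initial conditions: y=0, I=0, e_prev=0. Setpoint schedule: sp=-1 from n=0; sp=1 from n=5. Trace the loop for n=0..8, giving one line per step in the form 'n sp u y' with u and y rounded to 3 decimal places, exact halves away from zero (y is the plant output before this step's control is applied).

(exact arithmetic carried between steps; '≈' marks a value shown rounded to 6 d.p. or computed from one; I and e_prev carry over from the previous line; the table rounds u and y to 3 d.p., halves away from zero)
n=0: y=0, sp=-1, e=sp−y=-1; I=-1, D=e−e_prev=-1; u=0·(-1)+1/2·(-1)+3/2·(-1)=-2; next y=-3/10·0+1/4·(-2)=-0.5
n=1: y=-0.5, sp=-1, e=sp−y=-0.5; I=-1.5, D=e−e_prev=0.5; u=0·(-0.5)+1/2·(-1.5)+3/2·0.5=0; next y=-3/10·(-0.5)+1/4·0=0.15
n=2: y=0.15, sp=-1, e=sp−y=-1.15; I=-2.65, D=e−e_prev=-0.65; u=0·(-1.15)+1/2·(-2.65)+3/2·(-0.65)=-2.3; next y=-3/10·0.15+1/4·(-2.3)=-0.62
n=3: y=-0.62, sp=-1, e=sp−y=-0.38; I=-3.03, D=e−e_prev=0.77; u=0·(-0.38)+1/2·(-3.03)+3/2·0.77=-0.36; next y=-3/10·(-0.62)+1/4·(-0.36)=0.096
n=4: y=0.096, sp=-1, e=sp−y=-1.096; I=-4.126, D=e−e_prev=-0.716; u=0·(-1.096)+1/2·(-4.126)+3/2·(-0.716)=-3.137; next y=-3/10·0.096+1/4·(-3.137)=-0.81305
n=5: y=-0.81305, sp=1, e=sp−y=1.81305; I=-2.31295, D=e−e_prev=2.90905; u=0·1.81305+1/2·(-2.31295)+3/2·2.90905=3.2071; next y=-3/10·(-0.81305)+1/4·3.2071=1.04569
n=6: y=1.04569, sp=1, e=sp−y=-0.04569; I=-2.35864, D=e−e_prev=-1.85874; u=0·(-0.04569)+1/2·(-2.35864)+3/2·(-1.85874)=-3.96743; next y=-3/10·1.04569+1/4·(-3.96743)≈-1.305565
n=7: y≈-1.305565, sp=1, e=sp−y≈2.305565; I≈-0.053076, D=e−e_prev≈2.351255; u=0·2.305565+1/2·(-0.053076)+3/2·2.351255≈3.500344; next y=-3/10·(-1.305565)+1/4·3.500344≈1.266755
n=8: y≈1.266755, sp=1, e=sp−y≈-0.266755; I≈-0.319831, D=e−e_prev≈-2.572320; u=0·(-0.266755)+1/2·(-0.319831)+3/2·(-2.572320)≈-4.018395; next y=-3/10·1.266755+1/4·(-4.018395)≈-1.384625

0 -1 -2.000 0.000
1 -1 0.000 -0.500
2 -1 -2.300 0.150
3 -1 -0.360 -0.620
4 -1 -3.137 0.096
5 1 3.207 -0.813
6 1 -3.967 1.046
7 1 3.500 -1.306
8 1 -4.018 1.267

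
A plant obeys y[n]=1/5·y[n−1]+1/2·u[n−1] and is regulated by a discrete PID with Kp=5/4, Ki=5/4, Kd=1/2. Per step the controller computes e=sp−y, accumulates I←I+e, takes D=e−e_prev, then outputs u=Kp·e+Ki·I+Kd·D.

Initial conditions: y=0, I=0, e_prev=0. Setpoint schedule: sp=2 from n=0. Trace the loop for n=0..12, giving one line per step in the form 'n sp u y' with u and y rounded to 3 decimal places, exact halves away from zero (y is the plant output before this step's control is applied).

0 2 6.000 0.000
1 2 -1.500 3.000
2 2 8.200 -0.150
3 2 -3.348 4.070
4 2 10.964 -0.860
5 2 -6.436 5.310
6 2 14.910 -2.156
7 2 -11.167 7.024
8 2 20.750 -4.179
9 2 -18.282 9.539
10 2 29.470 -7.233
11 2 -28.939 13.289
12 2 42.512 -11.812

(exact arithmetic carried between steps; '≈' marks a value shown rounded to 6 d.p. or computed from one; I and e_prev carry over from the previous line; the table rounds u and y to 3 d.p., halves away from zero)
n=0: y=0, sp=2, e=sp−y=2; I=2, D=e−e_prev=2; u=5/4·2+5/4·2+1/2·2=6; next y=1/5·0+1/2·6=3
n=1: y=3, sp=2, e=sp−y=-1; I=1, D=e−e_prev=-3; u=5/4·(-1)+5/4·1+1/2·(-3)=-1.5; next y=1/5·3+1/2·(-1.5)=-0.15
n=2: y=-0.15, sp=2, e=sp−y=2.15; I=3.15, D=e−e_prev=3.15; u=5/4·2.15+5/4·3.15+1/2·3.15=8.2; next y=1/5·(-0.15)+1/2·8.2=4.07
n=3: y=4.07, sp=2, e=sp−y=-2.07; I=1.08, D=e−e_prev=-4.22; u=5/4·(-2.07)+5/4·1.08+1/2·(-4.22)=-3.3475; next y=1/5·4.07+1/2·(-3.3475)=-0.85975
n=4: y=-0.85975, sp=2, e=sp−y=2.85975; I=3.93975, D=e−e_prev=4.92975; u=5/4·2.85975+5/4·3.93975+1/2·4.92975=10.96425; next y=1/5·(-0.85975)+1/2·10.96425=5.310175
n=5: y=5.310175, sp=2, e=sp−y=-3.310175; I=0.629575, D=e−e_prev=-6.169925; u=5/4·(-3.310175)+5/4·0.629575+1/2·(-6.169925)≈-6.435713; next y=1/5·5.310175+1/2·(-6.435713)≈-2.155821
n=6: y≈-2.155821, sp=2, e=sp−y≈4.155821; I≈4.785396, D=e−e_prev≈7.465996; u=5/4·4.155821+5/4·4.785396+1/2·7.465996≈14.90952; next y=1/5·(-2.155821)+1/2·14.90952≈7.023596
n=7: y≈7.023596, sp=2, e=sp−y≈-5.023596; I≈-0.238200, D=e−e_prev≈-9.179417; u=5/4·(-5.023596)+5/4·(-0.238200)+1/2·(-9.179417)≈-11.166953; next y=1/5·7.023596+1/2·(-11.166953)≈-4.178757
n=8: y≈-4.178757, sp=2, e=sp−y≈6.178757; I≈5.940558, D=e−e_prev≈11.202353; u=5/4·6.178757+5/4·5.940558+1/2·11.202353≈20.750320; next y=1/5·(-4.178757)+1/2·20.750320≈9.539409
n=9: y≈9.539409, sp=2, e=sp−y≈-7.539409; I≈-1.598851, D=e−e_prev≈-13.718166; u=5/4·(-7.539409)+5/4·(-1.598851)+1/2·(-13.718166)≈-18.281907; next y=1/5·9.539409+1/2·(-18.281907)≈-7.233072
n=10: y≈-7.233072, sp=2, e=sp−y≈9.233072; I≈7.634221, D=e−e_prev≈16.772480; u=5/4·9.233072+5/4·7.634221+1/2·16.772480≈29.470356; next y=1/5·(-7.233072)+1/2·29.470356≈13.288564
n=11: y≈13.288564, sp=2, e=sp−y≈-11.288564; I≈-3.654343, D=e−e_prev≈-20.521636; u=5/4·(-11.288564)+5/4·(-3.654343)+1/2·(-20.521636)≈-28.939451; next y=1/5·13.288564+1/2·(-28.939451)≈-11.812013
n=12: y≈-11.812013, sp=2, e=sp−y≈13.812013; I≈10.157670, D=e−e_prev≈25.100576; u=5/4·13.812013+5/4·10.157670+1/2·25.100576≈42.512391; next y=1/5·(-11.812013)+1/2·42.512391≈18.893793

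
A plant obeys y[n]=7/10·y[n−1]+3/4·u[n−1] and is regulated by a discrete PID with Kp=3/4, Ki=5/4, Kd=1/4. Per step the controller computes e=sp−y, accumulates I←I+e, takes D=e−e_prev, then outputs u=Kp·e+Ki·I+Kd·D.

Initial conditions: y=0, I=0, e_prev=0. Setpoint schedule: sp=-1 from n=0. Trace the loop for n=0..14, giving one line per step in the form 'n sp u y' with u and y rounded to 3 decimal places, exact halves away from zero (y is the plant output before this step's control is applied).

(exact arithmetic carried between steps; '≈' marks a value shown rounded to 6 d.p. or computed from one; I and e_prev carry over from the previous line; the table rounds u and y to 3 d.p., halves away from zero)
n=0: y=0, sp=-1, e=sp−y=-1; I=-1, D=e−e_prev=-1; u=3/4·(-1)+5/4·(-1)+1/4·(-1)=-2.25; next y=7/10·0+3/4·(-2.25)=-1.6875
n=1: y=-1.6875, sp=-1, e=sp−y=0.6875; I=-0.3125, D=e−e_prev=1.6875; u=3/4·0.6875+5/4·(-0.3125)+1/4·1.6875=0.546875; next y=7/10·(-1.6875)+3/4·0.546875≈-0.771094
n=2: y≈-0.771094, sp=-1, e=sp−y≈-0.228906; I≈-0.541406, D=e−e_prev≈-0.916406; u=3/4·(-0.228906)+5/4·(-0.541406)+1/4·(-0.916406)≈-1.077539; next y=7/10·(-0.771094)+3/4·(-1.077539)≈-1.347920
n=3: y≈-1.347920, sp=-1, e=sp−y≈0.347920; I≈-0.193486, D=e−e_prev≈0.576826; u=3/4·0.347920+5/4·(-0.193486)+1/4·0.576826≈0.163289; next y=7/10·(-1.347920)+3/4·0.163289≈-0.821078
n=4: y≈-0.821078, sp=-1, e=sp−y≈-0.178922; I≈-0.372409, D=e−e_prev≈-0.526842; u=3/4·(-0.178922)+5/4·(-0.372409)+1/4·(-0.526842)≈-0.731413; next y=7/10·(-0.821078)+3/4·(-0.731413)≈-1.123314
n=5: y≈-1.123314, sp=-1, e=sp−y≈0.123314; I≈-0.249094, D=e−e_prev≈0.302237; u=3/4·0.123314+5/4·(-0.249094)+1/4·0.302237≈-0.143323; next y=7/10·(-1.123314)+3/4·(-0.143323)≈-0.893812
n=6: y≈-0.893812, sp=-1, e=sp−y≈-0.106188; I≈-0.355282, D=e−e_prev≈-0.229502; u=3/4·(-0.106188)+5/4·(-0.355282)+1/4·(-0.229502)≈-0.581119; next y=7/10·(-0.893812)+3/4·(-0.581119)≈-1.061508
n=7: y≈-1.061508, sp=-1, e=sp−y≈0.061508; I≈-0.293774, D=e−e_prev≈0.167695; u=3/4·0.061508+5/4·(-0.293774)+1/4·0.167695≈-0.279163; next y=7/10·(-1.061508)+3/4·(-0.279163)≈-0.952428
n=8: y≈-0.952428, sp=-1, e=sp−y≈-0.047572; I≈-0.341346, D=e−e_prev≈-0.109080; u=3/4·(-0.047572)+5/4·(-0.341346)+1/4·(-0.109080)≈-0.489632; next y=7/10·(-0.952428)+3/4·(-0.489632)≈-1.033924
n=9: y≈-1.033924, sp=-1, e=sp−y≈0.033924; I≈-0.307423, D=e−e_prev≈0.081496; u=3/4·0.033924+5/4·(-0.307423)+1/4·0.081496≈-0.338462; next y=7/10·(-1.033924)+3/4·(-0.338462)≈-0.977593
n=10: y≈-0.977593, sp=-1, e=sp−y≈-0.022407; I≈-0.329830, D=e−e_prev≈-0.056331; u=3/4·(-0.022407)+5/4·(-0.329830)+1/4·(-0.056331)≈-0.443175; next y=7/10·(-0.977593)+3/4·(-0.443175)≈-1.016697
n=11: y≈-1.016697, sp=-1, e=sp−y≈0.016697; I≈-0.313133, D=e−e_prev≈0.039104; u=3/4·0.016697+5/4·(-0.313133)+1/4·0.039104≈-0.369118; next y=7/10·(-1.016697)+3/4·(-0.369118)≈-0.988526
n=12: y≈-0.988526, sp=-1, e=sp−y≈-0.011474; I≈-0.324607, D=e−e_prev≈-0.028170; u=3/4·(-0.011474)+5/4·(-0.324607)+1/4·(-0.028170)≈-0.421407; next y=7/10·(-0.988526)+3/4·(-0.421407)≈-1.008023
n=13: y≈-1.008023, sp=-1, e=sp−y≈0.008023; I≈-0.316584, D=e−e_prev≈0.019497; u=3/4·0.008023+5/4·(-0.316584)+1/4·0.019497≈-0.384838; next y=7/10·(-1.008023)+3/4·(-0.384838)≈-0.994245
n=14: y≈-0.994245, sp=-1, e=sp−y≈-0.005755; I≈-0.322339, D=e−e_prev≈-0.013779; u=3/4·(-0.005755)+5/4·(-0.322339)+1/4·(-0.013779)≈-0.410685; next y=7/10·(-0.994245)+3/4·(-0.410685)≈-1.003985

0 -1 -2.250 0.000
1 -1 0.547 -1.688
2 -1 -1.078 -0.771
3 -1 0.163 -1.348
4 -1 -0.731 -0.821
5 -1 -0.143 -1.123
6 -1 -0.581 -0.894
7 -1 -0.279 -1.062
8 -1 -0.490 -0.952
9 -1 -0.338 -1.034
10 -1 -0.443 -0.978
11 -1 -0.369 -1.017
12 -1 -0.421 -0.989
13 -1 -0.385 -1.008
14 -1 -0.411 -0.994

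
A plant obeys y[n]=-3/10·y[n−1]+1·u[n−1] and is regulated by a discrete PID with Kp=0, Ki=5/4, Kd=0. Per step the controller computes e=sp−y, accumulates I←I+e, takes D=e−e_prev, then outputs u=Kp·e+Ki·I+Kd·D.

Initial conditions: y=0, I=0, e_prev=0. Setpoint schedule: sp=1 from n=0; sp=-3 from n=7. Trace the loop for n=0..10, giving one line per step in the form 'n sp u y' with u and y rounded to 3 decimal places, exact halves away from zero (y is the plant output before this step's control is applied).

0 1 1.250 0.000
1 1 0.938 1.250
2 1 1.484 0.563
3 1 1.090 1.316
4 1 1.471 0.695
5 1 1.143 1.262
6 1 1.438 0.764
7 -3 -3.823 1.208
8 -3 -2.341 -4.185
9 -3 -4.734 -1.086
10 -3 -2.974 -4.409

(exact arithmetic carried between steps; '≈' marks a value shown rounded to 6 d.p. or computed from one; I and e_prev carry over from the previous line; the table rounds u and y to 3 d.p., halves away from zero)
n=0: y=0, sp=1, e=sp−y=1; I=1, D=e−e_prev=1; u=0·1+5/4·1+0·1=1.25; next y=-3/10·0+1·1.25=1.25
n=1: y=1.25, sp=1, e=sp−y=-0.25; I=0.75, D=e−e_prev=-1.25; u=0·(-0.25)+5/4·0.75+0·(-1.25)=0.9375; next y=-3/10·1.25+1·0.9375=0.5625
n=2: y=0.5625, sp=1, e=sp−y=0.4375; I=1.1875, D=e−e_prev=0.6875; u=0·0.4375+5/4·1.1875+0·0.6875=1.484375; next y=-3/10·0.5625+1·1.484375=1.315625
n=3: y=1.315625, sp=1, e=sp−y=-0.315625; I=0.871875, D=e−e_prev=-0.753125; u=0·(-0.315625)+5/4·0.871875+0·(-0.753125)≈1.089844; next y=-3/10·1.315625+1·1.089844≈0.695156
n=4: y≈0.695156, sp=1, e=sp−y≈0.304844; I≈1.176719, D=e−e_prev≈0.620469; u=0·0.304844+5/4·1.176719+0·0.620469≈1.470898; next y=-3/10·0.695156+1·1.470898≈1.262352
n=5: y≈1.262352, sp=1, e=sp−y≈-0.262352; I≈0.914367, D=e−e_prev≈-0.567195; u=0·(-0.262352)+5/4·0.914367+0·(-0.567195)≈1.142959; next y=-3/10·1.262352+1·1.142959≈0.764254
n=6: y≈0.764254, sp=1, e=sp−y≈0.235746; I≈1.150114, D=e−e_prev≈0.498098; u=0·0.235746+5/4·1.150114+0·0.498098≈1.437642; next y=-3/10·0.764254+1·1.437642≈1.208366
n=7: y≈1.208366, sp=-3, e=sp−y≈-4.208366; I≈-3.058252, D=e−e_prev≈-4.444113; u=0·(-4.208366)+5/4·(-3.058252)+0·(-4.444113)≈-3.822815; next y=-3/10·1.208366+1·(-3.822815)≈-4.185325
n=8: y≈-4.185325, sp=-3, e=sp−y≈1.185325; I≈-1.872927, D=e−e_prev≈5.393691; u=0·1.185325+5/4·(-1.872927)+0·5.393691≈-2.341159; next y=-3/10·(-4.185325)+1·(-2.341159)≈-1.085561
n=9: y≈-1.085561, sp=-3, e=sp−y≈-1.914439; I≈-3.787366, D=e−e_prev≈-3.099764; u=0·(-1.914439)+5/4·(-3.787366)+0·(-3.099764)≈-4.734207; next y=-3/10·(-1.085561)+1·(-4.734207)≈-4.408539
n=10: y≈-4.408539, sp=-3, e=sp−y≈1.408539; I≈-2.378827, D=e−e_prev≈3.322978; u=0·1.408539+5/4·(-2.378827)+0·3.322978≈-2.973534; next y=-3/10·(-4.408539)+1·(-2.973534)≈-1.650972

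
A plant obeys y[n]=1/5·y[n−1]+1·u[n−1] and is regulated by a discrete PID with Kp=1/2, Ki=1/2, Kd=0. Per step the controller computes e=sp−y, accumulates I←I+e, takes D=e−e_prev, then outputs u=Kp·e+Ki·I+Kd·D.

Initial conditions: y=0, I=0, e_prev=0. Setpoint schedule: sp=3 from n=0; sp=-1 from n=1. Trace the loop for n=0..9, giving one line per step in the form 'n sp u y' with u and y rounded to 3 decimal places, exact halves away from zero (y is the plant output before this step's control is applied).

(exact arithmetic carried between steps; '≈' marks a value shown rounded to 6 d.p. or computed from one; I and e_prev carry over from the previous line; the table rounds u and y to 3 d.p., halves away from zero)
n=0: y=0, sp=3, e=sp−y=3; I=3, D=e−e_prev=3; u=1/2·3+1/2·3+0·3=3; next y=1/5·0+1·3=3
n=1: y=3, sp=-1, e=sp−y=-4; I=-1, D=e−e_prev=-7; u=1/2·(-4)+1/2·(-1)+0·(-7)=-2.5; next y=1/5·3+1·(-2.5)=-1.9
n=2: y=-1.9, sp=-1, e=sp−y=0.9; I=-0.1, D=e−e_prev=4.9; u=1/2·0.9+1/2·(-0.1)+0·4.9=0.4; next y=1/5·(-1.9)+1·0.4=0.02
n=3: y=0.02, sp=-1, e=sp−y=-1.02; I=-1.12, D=e−e_prev=-1.92; u=1/2·(-1.02)+1/2·(-1.12)+0·(-1.92)=-1.07; next y=1/5·0.02+1·(-1.07)=-1.066
n=4: y=-1.066, sp=-1, e=sp−y=0.066; I=-1.054, D=e−e_prev=1.086; u=1/2·0.066+1/2·(-1.054)+0·1.086=-0.494; next y=1/5·(-1.066)+1·(-0.494)=-0.7072
n=5: y=-0.7072, sp=-1, e=sp−y=-0.2928; I=-1.3468, D=e−e_prev=-0.3588; u=1/2·(-0.2928)+1/2·(-1.3468)+0·(-0.3588)=-0.8198; next y=1/5·(-0.7072)+1·(-0.8198)=-0.96124
n=6: y=-0.96124, sp=-1, e=sp−y=-0.03876; I=-1.38556, D=e−e_prev=0.25404; u=1/2·(-0.03876)+1/2·(-1.38556)+0·0.25404=-0.71216; next y=1/5·(-0.96124)+1·(-0.71216)=-0.904408
n=7: y=-0.904408, sp=-1, e=sp−y=-0.095592; I=-1.481152, D=e−e_prev=-0.056832; u=1/2·(-0.095592)+1/2·(-1.481152)+0·(-0.056832)=-0.788372; next y=1/5·(-0.904408)+1·(-0.788372)≈-0.969254
n=8: y≈-0.969254, sp=-1, e=sp−y≈-0.030746; I≈-1.511898, D=e−e_prev≈0.064846; u=1/2·(-0.030746)+1/2·(-1.511898)+0·0.064846≈-0.771322; next y=1/5·(-0.969254)+1·(-0.771322)≈-0.965173
n=9: y≈-0.965173, sp=-1, e=sp−y≈-0.034827; I≈-1.546725, D=e−e_prev≈-0.004080; u=1/2·(-0.034827)+1/2·(-1.546725)+0·(-0.004080)≈-0.790776; next y=1/5·(-0.965173)+1·(-0.790776)≈-0.983811

0 3 3.000 0.000
1 -1 -2.500 3.000
2 -1 0.400 -1.900
3 -1 -1.070 0.020
4 -1 -0.494 -1.066
5 -1 -0.820 -0.707
6 -1 -0.712 -0.961
7 -1 -0.788 -0.904
8 -1 -0.771 -0.969
9 -1 -0.791 -0.965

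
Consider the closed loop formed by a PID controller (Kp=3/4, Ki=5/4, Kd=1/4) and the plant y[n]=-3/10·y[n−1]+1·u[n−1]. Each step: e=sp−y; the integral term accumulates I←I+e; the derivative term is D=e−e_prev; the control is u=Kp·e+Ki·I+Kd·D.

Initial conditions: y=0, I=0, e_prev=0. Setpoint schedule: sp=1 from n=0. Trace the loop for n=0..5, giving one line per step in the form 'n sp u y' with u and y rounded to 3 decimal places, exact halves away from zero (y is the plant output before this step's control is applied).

0 1 2.250 0.000
1 1 -1.813 2.250
2 1 7.847 -2.488
3 1 -13.910 8.593
4 1 35.801 -16.487
5 1 -77.387 40.747

(exact arithmetic carried between steps; '≈' marks a value shown rounded to 6 d.p. or computed from one; I and e_prev carry over from the previous line; the table rounds u and y to 3 d.p., halves away from zero)
n=0: y=0, sp=1, e=sp−y=1; I=1, D=e−e_prev=1; u=3/4·1+5/4·1+1/4·1=2.25; next y=-3/10·0+1·2.25=2.25
n=1: y=2.25, sp=1, e=sp−y=-1.25; I=-0.25, D=e−e_prev=-2.25; u=3/4·(-1.25)+5/4·(-0.25)+1/4·(-2.25)=-1.8125; next y=-3/10·2.25+1·(-1.8125)=-2.4875
n=2: y=-2.4875, sp=1, e=sp−y=3.4875; I=3.2375, D=e−e_prev=4.7375; u=3/4·3.4875+5/4·3.2375+1/4·4.7375=7.846875; next y=-3/10·(-2.4875)+1·7.846875=8.593125
n=3: y=8.593125, sp=1, e=sp−y=-7.593125; I=-4.355625, D=e−e_prev=-11.080625; u=3/4·(-7.593125)+5/4·(-4.355625)+1/4·(-11.080625)≈-13.909531; next y=-3/10·8.593125+1·(-13.909531)≈-16.487469
n=4: y≈-16.487469, sp=1, e=sp−y≈17.487469; I≈13.131844, D=e−e_prev≈25.080594; u=3/4·17.487469+5/4·13.131844+1/4·25.080594≈35.800555; next y=-3/10·(-16.487469)+1·35.800555≈40.746795
n=5: y≈40.746795, sp=1, e=sp−y≈-39.746795; I≈-26.614952, D=e−e_prev≈-57.234264; u=3/4·(-39.746795)+5/4·(-26.614952)+1/4·(-57.234264)≈-77.387352; next y=-3/10·40.746795+1·(-77.387352)≈-89.611391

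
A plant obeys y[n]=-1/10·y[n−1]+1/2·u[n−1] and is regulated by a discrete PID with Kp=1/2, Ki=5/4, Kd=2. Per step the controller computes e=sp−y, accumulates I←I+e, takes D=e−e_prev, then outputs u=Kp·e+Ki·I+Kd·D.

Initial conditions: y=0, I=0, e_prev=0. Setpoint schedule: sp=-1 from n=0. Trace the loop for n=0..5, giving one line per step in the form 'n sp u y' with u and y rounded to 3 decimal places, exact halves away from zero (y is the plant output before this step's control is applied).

0 -1 -3.750 0.000
1 -1 4.031 -1.875
2 -1 -13.918 2.203
3 -1 25.418 -7.179
4 -1 -62.896 13.427
5 -1 133.600 -32.791

(exact arithmetic carried between steps; '≈' marks a value shown rounded to 6 d.p. or computed from one; I and e_prev carry over from the previous line; the table rounds u and y to 3 d.p., halves away from zero)
n=0: y=0, sp=-1, e=sp−y=-1; I=-1, D=e−e_prev=-1; u=1/2·(-1)+5/4·(-1)+2·(-1)=-3.75; next y=-1/10·0+1/2·(-3.75)=-1.875
n=1: y=-1.875, sp=-1, e=sp−y=0.875; I=-0.125, D=e−e_prev=1.875; u=1/2·0.875+5/4·(-0.125)+2·1.875=4.03125; next y=-1/10·(-1.875)+1/2·4.03125=2.203125
n=2: y=2.203125, sp=-1, e=sp−y=-3.203125; I=-3.328125, D=e−e_prev=-4.078125; u=1/2·(-3.203125)+5/4·(-3.328125)+2·(-4.078125)≈-13.917969; next y=-1/10·2.203125+1/2·(-13.917969)≈-7.179297
n=3: y≈-7.179297, sp=-1, e=sp−y≈6.179297; I≈2.851172, D=e−e_prev≈9.382422; u=1/2·6.179297+5/4·2.851172+2·9.382422≈25.418457; next y=-1/10·(-7.179297)+1/2·25.418457≈13.427158
n=4: y≈13.427158, sp=-1, e=sp−y≈-14.427158; I≈-11.575986, D=e−e_prev≈-20.606455; u=1/2·(-14.427158)+5/4·(-11.575986)+2·(-20.606455)≈-62.896472; next y=-1/10·13.427158+1/2·(-62.896472)≈-32.790952
n=5: y≈-32.790952, sp=-1, e=sp−y≈31.790952; I≈20.214966, D=e−e_prev≈46.218110; u=1/2·31.790952+5/4·20.214966+2·46.218110≈133.600403; next y=-1/10·(-32.790952)+1/2·133.600403≈70.079297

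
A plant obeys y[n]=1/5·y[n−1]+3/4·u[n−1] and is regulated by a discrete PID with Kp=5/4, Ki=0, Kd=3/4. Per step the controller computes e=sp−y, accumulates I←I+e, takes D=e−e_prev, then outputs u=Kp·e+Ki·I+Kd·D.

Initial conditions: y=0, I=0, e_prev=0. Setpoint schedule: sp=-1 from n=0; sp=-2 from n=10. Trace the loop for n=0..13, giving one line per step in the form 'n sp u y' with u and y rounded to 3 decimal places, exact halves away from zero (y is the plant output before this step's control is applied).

0 -1 -2.000 0.000
1 -1 1.750 -1.500
2 -1 -4.400 1.013
3 -1 5.704 -3.098
4 -1 -10.891 3.659
5 -1 16.367 -7.436
6 -1 -28.403 10.788
7 -1 45.130 -19.144
8 -1 -75.645 30.018
9 -1 122.724 -50.730
10 -2 -205.091 81.897
11 -2 333.801 -137.439
12 -2 -551.305 222.863
13 -2 902.459 -368.906

(exact arithmetic carried between steps; '≈' marks a value shown rounded to 6 d.p. or computed from one; I and e_prev carry over from the previous line; the table rounds u and y to 3 d.p., halves away from zero)
n=0: y=0, sp=-1, e=sp−y=-1; I=-1, D=e−e_prev=-1; u=5/4·(-1)+0·(-1)+3/4·(-1)=-2; next y=1/5·0+3/4·(-2)=-1.5
n=1: y=-1.5, sp=-1, e=sp−y=0.5; I=-0.5, D=e−e_prev=1.5; u=5/4·0.5+0·(-0.5)+3/4·1.5=1.75; next y=1/5·(-1.5)+3/4·1.75=1.0125
n=2: y=1.0125, sp=-1, e=sp−y=-2.0125; I=-2.5125, D=e−e_prev=-2.5125; u=5/4·(-2.0125)+0·(-2.5125)+3/4·(-2.5125)=-4.4; next y=1/5·1.0125+3/4·(-4.4)=-3.0975
n=3: y=-3.0975, sp=-1, e=sp−y=2.0975; I=-0.415, D=e−e_prev=4.11; u=5/4·2.0975+0·(-0.415)+3/4·4.11=5.704375; next y=1/5·(-3.0975)+3/4·5.704375≈3.658781
n=4: y≈3.658781, sp=-1, e=sp−y≈-4.658781; I≈-5.073781, D=e−e_prev≈-6.756281; u=5/4·(-4.658781)+0·(-5.073781)+3/4·(-6.756281)≈-10.890688; next y=1/5·3.658781+3/4·(-10.890688)≈-7.436259
n=5: y≈-7.436259, sp=-1, e=sp−y≈6.436259; I≈1.362478, D=e−e_prev≈11.095041; u=5/4·6.436259+0·1.362478+3/4·11.095041≈16.366605; next y=1/5·(-7.436259)+3/4·16.366605≈10.787702
n=6: y≈10.787702, sp=-1, e=sp−y≈-11.787702; I≈-10.425224, D=e−e_prev≈-18.223961; u=5/4·(-11.787702)+0·(-10.425224)+3/4·(-18.223961)≈-28.402598; next y=1/5·10.787702+3/4·(-28.402598)≈-19.144408
n=7: y≈-19.144408, sp=-1, e=sp−y≈18.144408; I≈7.719185, D=e−e_prev≈29.932110; u=5/4·18.144408+0·7.719185+3/4·29.932110≈45.129592; next y=1/5·(-19.144408)+3/4·45.129592≈30.018313
n=8: y≈30.018313, sp=-1, e=sp−y≈-31.018313; I≈-23.299128, D=e−e_prev≈-49.162721; u=5/4·(-31.018313)+0·(-23.299128)+3/4·(-49.162721)≈-75.644931; next y=1/5·30.018313+3/4·(-75.644931)≈-50.730036
n=9: y≈-50.730036, sp=-1, e=sp−y≈49.730036; I≈26.430908, D=e−e_prev≈80.748349; u=5/4·49.730036+0·26.430908+3/4·80.748349≈122.723806; next y=1/5·(-50.730036)+3/4·122.723806≈81.896848
n=10: y≈81.896848, sp=-2, e=sp−y≈-83.896848; I≈-57.465940, D=e−e_prev≈-133.626883; u=5/4·(-83.896848)+0·(-57.465940)+3/4·(-133.626883)≈-205.091222; next y=1/5·81.896848+3/4·(-205.091222)≈-137.439047
n=11: y≈-137.439047, sp=-2, e=sp−y≈135.439047; I≈77.973107, D=e−e_prev≈219.335895; u=5/4·135.439047+0·77.973107+3/4·219.335895≈333.800730; next y=1/5·(-137.439047)+3/4·333.800730≈222.862738
n=12: y≈222.862738, sp=-2, e=sp−y≈-224.862738; I≈-146.889631, D=e−e_prev≈-360.301785; u=5/4·(-224.862738)+0·(-146.889631)+3/4·(-360.301785)≈-551.304761; next y=1/5·222.862738+3/4·(-551.304761)≈-368.906023
n=13: y≈-368.906023, sp=-2, e=sp−y≈366.906023; I≈220.016393, D=e−e_prev≈591.768761; u=5/4·366.906023+0·220.016393+3/4·591.768761≈902.459100; next y=1/5·(-368.906023)+3/4·902.459100≈603.063120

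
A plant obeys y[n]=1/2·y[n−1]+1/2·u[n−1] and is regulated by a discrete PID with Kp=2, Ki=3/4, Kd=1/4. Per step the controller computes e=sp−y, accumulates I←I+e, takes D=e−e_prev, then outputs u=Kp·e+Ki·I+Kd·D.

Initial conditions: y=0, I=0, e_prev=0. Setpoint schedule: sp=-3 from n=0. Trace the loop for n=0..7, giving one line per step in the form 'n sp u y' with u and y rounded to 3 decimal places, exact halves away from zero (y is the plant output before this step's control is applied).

(exact arithmetic carried between steps; '≈' marks a value shown rounded to 6 d.p. or computed from one; I and e_prev carry over from the previous line; the table rounds u and y to 3 d.p., halves away from zero)
n=0: y=0, sp=-3, e=sp−y=-3; I=-3, D=e−e_prev=-3; u=2·(-3)+3/4·(-3)+1/4·(-3)=-9; next y=1/2·0+1/2·(-9)=-4.5
n=1: y=-4.5, sp=-3, e=sp−y=1.5; I=-1.5, D=e−e_prev=4.5; u=2·1.5+3/4·(-1.5)+1/4·4.5=3; next y=1/2·(-4.5)+1/2·3=-0.75
n=2: y=-0.75, sp=-3, e=sp−y=-2.25; I=-3.75, D=e−e_prev=-3.75; u=2·(-2.25)+3/4·(-3.75)+1/4·(-3.75)=-8.25; next y=1/2·(-0.75)+1/2·(-8.25)=-4.5
n=3: y=-4.5, sp=-3, e=sp−y=1.5; I=-2.25, D=e−e_prev=3.75; u=2·1.5+3/4·(-2.25)+1/4·3.75=2.25; next y=1/2·(-4.5)+1/2·2.25=-1.125
n=4: y=-1.125, sp=-3, e=sp−y=-1.875; I=-4.125, D=e−e_prev=-3.375; u=2·(-1.875)+3/4·(-4.125)+1/4·(-3.375)=-7.6875; next y=1/2·(-1.125)+1/2·(-7.6875)=-4.40625
n=5: y=-4.40625, sp=-3, e=sp−y=1.40625; I=-2.71875, D=e−e_prev=3.28125; u=2·1.40625+3/4·(-2.71875)+1/4·3.28125=1.59375; next y=1/2·(-4.40625)+1/2·1.59375=-1.40625
n=6: y=-1.40625, sp=-3, e=sp−y=-1.59375; I=-4.3125, D=e−e_prev=-3; u=2·(-1.59375)+3/4·(-4.3125)+1/4·(-3)=-7.171875; next y=1/2·(-1.40625)+1/2·(-7.171875)≈-4.289063
n=7: y≈-4.289063, sp=-3, e=sp−y≈1.289063; I≈-3.023438, D=e−e_prev≈2.882813; u=2·1.289063+3/4·(-3.023438)+1/4·2.882813≈1.03125; next y=1/2·(-4.289063)+1/2·1.03125≈-1.628906

0 -3 -9.000 0.000
1 -3 3.000 -4.500
2 -3 -8.250 -0.750
3 -3 2.250 -4.500
4 -3 -7.688 -1.125
5 -3 1.594 -4.406
6 -3 -7.172 -1.406
7 -3 1.031 -4.289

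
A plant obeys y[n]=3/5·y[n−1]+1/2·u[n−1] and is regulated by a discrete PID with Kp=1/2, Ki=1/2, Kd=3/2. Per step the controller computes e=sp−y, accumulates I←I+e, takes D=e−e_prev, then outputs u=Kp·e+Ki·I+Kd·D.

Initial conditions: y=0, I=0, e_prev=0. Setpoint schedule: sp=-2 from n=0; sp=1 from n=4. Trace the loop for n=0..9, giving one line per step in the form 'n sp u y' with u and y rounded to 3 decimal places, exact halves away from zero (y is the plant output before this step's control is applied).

(exact arithmetic carried between steps; '≈' marks a value shown rounded to 6 d.p. or computed from one; I and e_prev carry over from the previous line; the table rounds u and y to 3 d.p., halves away from zero)
n=0: y=0, sp=-2, e=sp−y=-2; I=-2, D=e−e_prev=-2; u=1/2·(-2)+1/2·(-2)+3/2·(-2)=-5; next y=3/5·0+1/2·(-5)=-2.5
n=1: y=-2.5, sp=-2, e=sp−y=0.5; I=-1.5, D=e−e_prev=2.5; u=1/2·0.5+1/2·(-1.5)+3/2·2.5=3.25; next y=3/5·(-2.5)+1/2·3.25=0.125
n=2: y=0.125, sp=-2, e=sp−y=-2.125; I=-3.625, D=e−e_prev=-2.625; u=1/2·(-2.125)+1/2·(-3.625)+3/2·(-2.625)=-6.8125; next y=3/5·0.125+1/2·(-6.8125)=-3.33125
n=3: y=-3.33125, sp=-2, e=sp−y=1.33125; I=-2.29375, D=e−e_prev=3.45625; u=1/2·1.33125+1/2·(-2.29375)+3/2·3.45625=4.703125; next y=3/5·(-3.33125)+1/2·4.703125≈0.352813
n=4: y≈0.352813, sp=1, e=sp−y≈0.647188; I≈-1.646563, D=e−e_prev≈-0.684063; u=1/2·0.647188+1/2·(-1.646563)+3/2·(-0.684063)≈-1.525781; next y=3/5·0.352813+1/2·(-1.525781)≈-0.551203
n=5: y≈-0.551203, sp=1, e=sp−y≈1.551203; I≈-0.095359, D=e−e_prev≈0.904016; u=1/2·1.551203+1/2·(-0.095359)+3/2·0.904016≈2.083945; next y=3/5·(-0.551203)+1/2·2.083945≈0.711251
n=6: y≈0.711251, sp=1, e=sp−y≈0.288749; I≈0.193390, D=e−e_prev≈-1.262454; u=1/2·0.288749+1/2·0.193390+3/2·(-1.262454)≈-1.652611; next y=3/5·0.711251+1/2·(-1.652611)≈-0.399555
n=7: y≈-0.399555, sp=1, e=sp−y≈1.399555; I≈1.592945, D=e−e_prev≈1.110806; u=1/2·1.399555+1/2·1.592945+3/2·1.110806≈3.162459; next y=3/5·(-0.399555)+1/2·3.162459≈1.341496
n=8: y≈1.341496, sp=1, e=sp−y≈-0.341496; I≈1.251449, D=e−e_prev≈-1.741052; u=1/2·(-0.341496)+1/2·1.251449+3/2·(-1.741052)≈-2.156601; next y=3/5·1.341496+1/2·(-2.156601)≈-0.273403
n=9: y≈-0.273403, sp=1, e=sp−y≈1.273403; I≈2.524851, D=e−e_prev≈1.614899; u=1/2·1.273403+1/2·2.524851+3/2·1.614899≈4.321476; next y=3/5·(-0.273403)+1/2·4.321476≈1.996696

0 -2 -5.000 0.000
1 -2 3.250 -2.500
2 -2 -6.813 0.125
3 -2 4.703 -3.331
4 1 -1.526 0.353
5 1 2.084 -0.551
6 1 -1.653 0.711
7 1 3.162 -0.400
8 1 -2.157 1.341
9 1 4.321 -0.273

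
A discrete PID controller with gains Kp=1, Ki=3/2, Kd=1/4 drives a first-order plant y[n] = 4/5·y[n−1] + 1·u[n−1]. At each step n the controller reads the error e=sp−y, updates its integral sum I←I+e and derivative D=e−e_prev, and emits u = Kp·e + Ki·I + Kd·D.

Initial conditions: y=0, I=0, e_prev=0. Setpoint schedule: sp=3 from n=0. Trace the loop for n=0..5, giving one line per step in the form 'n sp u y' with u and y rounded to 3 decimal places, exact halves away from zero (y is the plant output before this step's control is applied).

0 3 8.250 0.000
1 3 -10.688 8.250
2 3 17.428 -4.088
3 3 -25.200 14.158
4 3 39.712 -13.874
5 3 -58.824 28.613

(exact arithmetic carried between steps; '≈' marks a value shown rounded to 6 d.p. or computed from one; I and e_prev carry over from the previous line; the table rounds u and y to 3 d.p., halves away from zero)
n=0: y=0, sp=3, e=sp−y=3; I=3, D=e−e_prev=3; u=1·3+3/2·3+1/4·3=8.25; next y=4/5·0+1·8.25=8.25
n=1: y=8.25, sp=3, e=sp−y=-5.25; I=-2.25, D=e−e_prev=-8.25; u=1·(-5.25)+3/2·(-2.25)+1/4·(-8.25)=-10.6875; next y=4/5·8.25+1·(-10.6875)=-4.0875
n=2: y=-4.0875, sp=3, e=sp−y=7.0875; I=4.8375, D=e−e_prev=12.3375; u=1·7.0875+3/2·4.8375+1/4·12.3375=17.428125; next y=4/5·(-4.0875)+1·17.428125=14.158125
n=3: y=14.158125, sp=3, e=sp−y=-11.158125; I=-6.320625, D=e−e_prev=-18.245625; u=1·(-11.158125)+3/2·(-6.320625)+1/4·(-18.245625)≈-25.200469; next y=4/5·14.158125+1·(-25.200469)≈-13.873969
n=4: y≈-13.873969, sp=3, e=sp−y≈16.873969; I≈10.553344, D=e−e_prev≈28.032094; u=1·16.873969+3/2·10.553344+1/4·28.032094≈39.712008; next y=4/5·(-13.873969)+1·39.712008≈28.612833
n=5: y≈28.612833, sp=3, e=sp−y≈-25.612833; I≈-15.059489, D=e−e_prev≈-42.486802; u=1·(-25.612833)+3/2·(-15.059489)+1/4·(-42.486802)≈-58.823767; next y=4/5·28.612833+1·(-58.823767)≈-35.933501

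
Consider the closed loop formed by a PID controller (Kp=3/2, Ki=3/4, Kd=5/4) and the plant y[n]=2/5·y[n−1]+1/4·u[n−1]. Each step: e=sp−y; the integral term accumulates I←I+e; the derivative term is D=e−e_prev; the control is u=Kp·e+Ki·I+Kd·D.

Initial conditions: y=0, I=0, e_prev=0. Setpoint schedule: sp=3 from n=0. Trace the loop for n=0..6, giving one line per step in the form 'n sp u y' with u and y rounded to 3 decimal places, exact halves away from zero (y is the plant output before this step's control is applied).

(exact arithmetic carried between steps; '≈' marks a value shown rounded to 6 d.p. or computed from one; I and e_prev carry over from the previous line; the table rounds u and y to 3 d.p., halves away from zero)
n=0: y=0, sp=3, e=sp−y=3; I=3, D=e−e_prev=3; u=3/2·3+3/4·3+5/4·3=10.5; next y=2/5·0+1/4·10.5=2.625
n=1: y=2.625, sp=3, e=sp−y=0.375; I=3.375, D=e−e_prev=-2.625; u=3/2·0.375+3/4·3.375+5/4·(-2.625)=-0.1875; next y=2/5·2.625+1/4·(-0.1875)=1.003125
n=2: y=1.003125, sp=3, e=sp−y=1.996875; I=5.371875, D=e−e_prev=1.621875; u=3/2·1.996875+3/4·5.371875+5/4·1.621875≈9.051563; next y=2/5·1.003125+1/4·9.051563≈2.664141
n=3: y≈2.664141, sp=3, e=sp−y≈0.335859; I≈5.707734, D=e−e_prev≈-1.661016; u=3/2·0.335859+3/4·5.707734+5/4·(-1.661016)≈2.708320; next y=2/5·2.664141+1/4·2.708320≈1.742736
n=4: y≈1.742736, sp=3, e=sp−y≈1.257264; I≈6.964998, D=e−e_prev≈0.921404; u=3/2·1.257264+3/4·6.964998+5/4·0.921404≈8.261399; next y=2/5·1.742736+1/4·8.261399≈2.762444
n=5: y≈2.762444, sp=3, e=sp−y≈0.237556; I≈7.202554, D=e−e_prev≈-1.019708; u=3/2·0.237556+3/4·7.202554+5/4·(-1.019708)≈4.483614; next y=2/5·2.762444+1/4·4.483614≈2.225881
n=6: y≈2.225881, sp=3, e=sp−y≈0.774119; I≈7.976673, D=e−e_prev≈0.536563; u=3/2·0.774119+3/4·7.976673+5/4·0.536563≈7.814387; next y=2/5·2.225881+1/4·7.814387≈2.843949

0 3 10.500 0.000
1 3 -0.188 2.625
2 3 9.052 1.003
3 3 2.708 2.664
4 3 8.261 1.743
5 3 4.484 2.762
6 3 7.814 2.226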